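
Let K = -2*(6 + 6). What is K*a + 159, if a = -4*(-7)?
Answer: -513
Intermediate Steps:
K = -24 (K = -2*12 = -24)
a = 28
K*a + 159 = -24*28 + 159 = -672 + 159 = -513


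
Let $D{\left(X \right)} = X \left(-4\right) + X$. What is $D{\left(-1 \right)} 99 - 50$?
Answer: $247$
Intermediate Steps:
$D{\left(X \right)} = - 3 X$ ($D{\left(X \right)} = - 4 X + X = - 3 X$)
$D{\left(-1 \right)} 99 - 50 = \left(-3\right) \left(-1\right) 99 - 50 = 3 \cdot 99 - 50 = 297 - 50 = 247$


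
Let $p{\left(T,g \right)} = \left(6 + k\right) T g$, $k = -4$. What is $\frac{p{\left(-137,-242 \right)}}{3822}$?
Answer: $\frac{33154}{1911} \approx 17.349$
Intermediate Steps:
$p{\left(T,g \right)} = 2 T g$ ($p{\left(T,g \right)} = \left(6 - 4\right) T g = 2 T g$)
$\frac{p{\left(-137,-242 \right)}}{3822} = \frac{2 \left(-137\right) \left(-242\right)}{3822} = 66308 \cdot \frac{1}{3822} = \frac{33154}{1911}$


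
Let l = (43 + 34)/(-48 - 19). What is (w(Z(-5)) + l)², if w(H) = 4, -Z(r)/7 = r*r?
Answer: 36481/4489 ≈ 8.1268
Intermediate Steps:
Z(r) = -7*r² (Z(r) = -7*r*r = -7*r²)
l = -77/67 (l = 77/(-67) = 77*(-1/67) = -77/67 ≈ -1.1493)
(w(Z(-5)) + l)² = (4 - 77/67)² = (191/67)² = 36481/4489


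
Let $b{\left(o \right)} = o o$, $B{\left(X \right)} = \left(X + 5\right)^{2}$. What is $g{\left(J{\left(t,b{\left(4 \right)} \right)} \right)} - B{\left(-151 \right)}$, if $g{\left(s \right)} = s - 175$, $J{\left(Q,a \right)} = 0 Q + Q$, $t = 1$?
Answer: $-21490$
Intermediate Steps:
$B{\left(X \right)} = \left(5 + X\right)^{2}$
$b{\left(o \right)} = o^{2}$
$J{\left(Q,a \right)} = Q$ ($J{\left(Q,a \right)} = 0 + Q = Q$)
$g{\left(s \right)} = -175 + s$
$g{\left(J{\left(t,b{\left(4 \right)} \right)} \right)} - B{\left(-151 \right)} = \left(-175 + 1\right) - \left(5 - 151\right)^{2} = -174 - \left(-146\right)^{2} = -174 - 21316 = -21490$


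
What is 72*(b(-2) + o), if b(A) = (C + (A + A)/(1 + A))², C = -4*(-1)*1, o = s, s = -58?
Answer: 432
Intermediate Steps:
o = -58
C = 4 (C = 4*1 = 4)
b(A) = (4 + 2*A/(1 + A))² (b(A) = (4 + (A + A)/(1 + A))² = (4 + (2*A)/(1 + A))² = (4 + 2*A/(1 + A))²)
72*(b(-2) + o) = 72*(4*(2 + 3*(-2))²/(1 - 2)² - 58) = 72*(4*(2 - 6)²/(-1)² - 58) = 72*(4*1*(-4)² - 58) = 72*(4*1*16 - 58) = 72*(64 - 58) = 72*6 = 432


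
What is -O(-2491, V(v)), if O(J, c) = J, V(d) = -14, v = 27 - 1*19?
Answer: 2491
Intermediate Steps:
v = 8 (v = 27 - 19 = 8)
-O(-2491, V(v)) = -1*(-2491) = 2491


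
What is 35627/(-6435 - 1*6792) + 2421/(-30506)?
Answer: -1118859829/403502862 ≈ -2.7729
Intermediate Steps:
35627/(-6435 - 1*6792) + 2421/(-30506) = 35627/(-6435 - 6792) + 2421*(-1/30506) = 35627/(-13227) - 2421/30506 = 35627*(-1/13227) - 2421/30506 = -35627/13227 - 2421/30506 = -1118859829/403502862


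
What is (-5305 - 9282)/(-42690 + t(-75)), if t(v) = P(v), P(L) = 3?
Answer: 14587/42687 ≈ 0.34172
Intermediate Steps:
t(v) = 3
(-5305 - 9282)/(-42690 + t(-75)) = (-5305 - 9282)/(-42690 + 3) = -14587/(-42687) = -14587*(-1/42687) = 14587/42687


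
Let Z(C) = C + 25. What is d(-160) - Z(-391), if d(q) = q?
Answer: 206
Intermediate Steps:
Z(C) = 25 + C
d(-160) - Z(-391) = -160 - (25 - 391) = -160 - 1*(-366) = -160 + 366 = 206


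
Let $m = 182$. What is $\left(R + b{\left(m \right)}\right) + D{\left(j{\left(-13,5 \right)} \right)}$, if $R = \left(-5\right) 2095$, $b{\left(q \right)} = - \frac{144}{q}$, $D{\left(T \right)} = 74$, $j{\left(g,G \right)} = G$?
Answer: $- \frac{946563}{91} \approx -10402.0$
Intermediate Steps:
$R = -10475$
$\left(R + b{\left(m \right)}\right) + D{\left(j{\left(-13,5 \right)} \right)} = \left(-10475 - \frac{144}{182}\right) + 74 = \left(-10475 - \frac{72}{91}\right) + 74 = - \frac{953297}{91} + 74 = - \frac{946563}{91}$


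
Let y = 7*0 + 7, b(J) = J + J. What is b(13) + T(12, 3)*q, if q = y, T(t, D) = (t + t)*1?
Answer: 194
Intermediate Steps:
b(J) = 2*J
y = 7 (y = 0 + 7 = 7)
T(t, D) = 2*t (T(t, D) = (2*t)*1 = 2*t)
q = 7
b(13) + T(12, 3)*q = 2*13 + (2*12)*7 = 26 + 24*7 = 26 + 168 = 194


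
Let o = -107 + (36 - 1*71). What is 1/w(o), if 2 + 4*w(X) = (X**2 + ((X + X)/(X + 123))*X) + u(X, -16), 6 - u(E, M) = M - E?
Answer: 38/170235 ≈ 0.00022322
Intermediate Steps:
u(E, M) = 6 + E - M (u(E, M) = 6 - (M - E) = 6 + (E - M) = 6 + E - M)
o = -142 (o = -107 + (36 - 71) = -107 - 35 = -142)
w(X) = 5 + X/4 + X**2/4 + X**2/(2*(123 + X)) (w(X) = -1/2 + ((X**2 + ((X + X)/(X + 123))*X) + (6 + X - 1*(-16)))/4 = -1/2 + ((X**2 + ((2*X)/(123 + X))*X) + (6 + X + 16))/4 = -1/2 + ((X**2 + (2*X/(123 + X))*X) + (22 + X))/4 = -1/2 + ((X**2 + 2*X**2/(123 + X)) + (22 + X))/4 = -1/2 + (22 + X + X**2 + 2*X**2/(123 + X))/4 = -1/2 + (11/2 + X/4 + X**2/4 + X**2/(2*(123 + X))) = 5 + X/4 + X**2/4 + X**2/(2*(123 + X)))
1/w(o) = 1/((2460 + (-142)**3 + 126*(-142)**2 + 143*(-142))/(4*(123 - 142))) = 1/((1/4)*(2460 - 2863288 + 126*20164 - 20306)/(-19)) = 1/((1/4)*(-1/19)*(2460 - 2863288 + 2540664 - 20306)) = 1/((1/4)*(-1/19)*(-340470)) = 1/(170235/38) = 38/170235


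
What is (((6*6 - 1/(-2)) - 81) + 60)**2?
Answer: 961/4 ≈ 240.25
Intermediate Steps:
(((6*6 - 1/(-2)) - 81) + 60)**2 = (((36 - 1*(-1/2)) - 81) + 60)**2 = (((36 + 1/2) - 81) + 60)**2 = ((73/2 - 81) + 60)**2 = (-89/2 + 60)**2 = (31/2)**2 = 961/4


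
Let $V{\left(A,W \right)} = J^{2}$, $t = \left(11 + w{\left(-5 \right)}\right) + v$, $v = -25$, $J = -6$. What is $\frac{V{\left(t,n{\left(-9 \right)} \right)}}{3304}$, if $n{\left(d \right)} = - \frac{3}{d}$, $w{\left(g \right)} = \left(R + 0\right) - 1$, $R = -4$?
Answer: $\frac{9}{826} \approx 0.010896$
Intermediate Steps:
$w{\left(g \right)} = -5$ ($w{\left(g \right)} = \left(-4 + 0\right) - 1 = -4 - 1 = -5$)
$t = -19$ ($t = \left(11 - 5\right) - 25 = 6 - 25 = -19$)
$V{\left(A,W \right)} = 36$ ($V{\left(A,W \right)} = \left(-6\right)^{2} = 36$)
$\frac{V{\left(t,n{\left(-9 \right)} \right)}}{3304} = \frac{36}{3304} = 36 \cdot \frac{1}{3304} = \frac{9}{826}$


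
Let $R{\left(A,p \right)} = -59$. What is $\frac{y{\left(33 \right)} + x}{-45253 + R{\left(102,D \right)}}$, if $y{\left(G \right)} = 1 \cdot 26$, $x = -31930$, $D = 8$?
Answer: $\frac{997}{1416} \approx 0.7041$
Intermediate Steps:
$y{\left(G \right)} = 26$
$\frac{y{\left(33 \right)} + x}{-45253 + R{\left(102,D \right)}} = \frac{26 - 31930}{-45253 - 59} = - \frac{31904}{-45312} = \left(-31904\right) \left(- \frac{1}{45312}\right) = \frac{997}{1416}$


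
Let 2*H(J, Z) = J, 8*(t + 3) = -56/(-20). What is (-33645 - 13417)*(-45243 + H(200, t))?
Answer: 2124519866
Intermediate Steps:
t = -53/20 (t = -3 + (-56/(-20))/8 = -3 + (-56*(-1/20))/8 = -3 + (1/8)*(14/5) = -3 + 7/20 = -53/20 ≈ -2.6500)
H(J, Z) = J/2
(-33645 - 13417)*(-45243 + H(200, t)) = (-33645 - 13417)*(-45243 + (1/2)*200) = -47062*(-45243 + 100) = -47062*(-45143) = 2124519866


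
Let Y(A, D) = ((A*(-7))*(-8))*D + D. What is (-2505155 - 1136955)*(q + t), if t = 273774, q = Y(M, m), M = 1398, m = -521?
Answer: 147559340017450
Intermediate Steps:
Y(A, D) = D + 56*A*D (Y(A, D) = (-7*A*(-8))*D + D = (56*A)*D + D = 56*A*D + D = D + 56*A*D)
q = -40788569 (q = -521*(1 + 56*1398) = -521*(1 + 78288) = -521*78289 = -40788569)
(-2505155 - 1136955)*(q + t) = (-2505155 - 1136955)*(-40788569 + 273774) = -3642110*(-40514795) = 147559340017450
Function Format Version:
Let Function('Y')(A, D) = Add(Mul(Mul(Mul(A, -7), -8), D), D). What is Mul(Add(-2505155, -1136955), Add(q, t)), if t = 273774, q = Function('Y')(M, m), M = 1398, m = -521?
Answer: 147559340017450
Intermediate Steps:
Function('Y')(A, D) = Add(D, Mul(56, A, D)) (Function('Y')(A, D) = Add(Mul(Mul(Mul(-7, A), -8), D), D) = Add(Mul(Mul(56, A), D), D) = Add(Mul(56, A, D), D) = Add(D, Mul(56, A, D)))
q = -40788569 (q = Mul(-521, Add(1, Mul(56, 1398))) = Mul(-521, Add(1, 78288)) = Mul(-521, 78289) = -40788569)
Mul(Add(-2505155, -1136955), Add(q, t)) = Mul(Add(-2505155, -1136955), Add(-40788569, 273774)) = Mul(-3642110, -40514795) = 147559340017450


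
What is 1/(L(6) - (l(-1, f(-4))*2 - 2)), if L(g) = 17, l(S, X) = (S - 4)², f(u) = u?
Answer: -1/31 ≈ -0.032258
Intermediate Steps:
l(S, X) = (-4 + S)²
1/(L(6) - (l(-1, f(-4))*2 - 2)) = 1/(17 - ((-4 - 1)²*2 - 2)) = 1/(17 - ((-5)²*2 - 2)) = 1/(17 - (25*2 - 2)) = 1/(17 - (50 - 2)) = 1/(17 - 1*48) = 1/(17 - 48) = 1/(-31) = -1/31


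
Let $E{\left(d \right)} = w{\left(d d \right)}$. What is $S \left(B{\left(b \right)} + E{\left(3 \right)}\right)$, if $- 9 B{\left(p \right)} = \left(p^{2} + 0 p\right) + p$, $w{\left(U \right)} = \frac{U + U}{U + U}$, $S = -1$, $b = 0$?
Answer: $-1$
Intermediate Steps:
$w{\left(U \right)} = 1$ ($w{\left(U \right)} = \frac{2 U}{2 U} = 2 U \frac{1}{2 U} = 1$)
$B{\left(p \right)} = - \frac{p}{9} - \frac{p^{2}}{9}$ ($B{\left(p \right)} = - \frac{\left(p^{2} + 0 p\right) + p}{9} = - \frac{\left(p^{2} + 0\right) + p}{9} = - \frac{p^{2} + p}{9} = - \frac{p + p^{2}}{9} = - \frac{p}{9} - \frac{p^{2}}{9}$)
$E{\left(d \right)} = 1$
$S \left(B{\left(b \right)} + E{\left(3 \right)}\right) = - (\left(- \frac{1}{9}\right) 0 \left(1 + 0\right) + 1) = - (\left(- \frac{1}{9}\right) 0 \cdot 1 + 1) = - (0 + 1) = \left(-1\right) 1 = -1$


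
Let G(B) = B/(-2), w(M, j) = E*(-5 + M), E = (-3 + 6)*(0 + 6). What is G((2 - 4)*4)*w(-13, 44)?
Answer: -1296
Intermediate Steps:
E = 18 (E = 3*6 = 18)
w(M, j) = -90 + 18*M (w(M, j) = 18*(-5 + M) = -90 + 18*M)
G(B) = -B/2 (G(B) = B*(-1/2) = -B/2)
G((2 - 4)*4)*w(-13, 44) = (-(2 - 4)*4/2)*(-90 + 18*(-13)) = (-(-1)*4)*(-90 - 234) = -1/2*(-8)*(-324) = 4*(-324) = -1296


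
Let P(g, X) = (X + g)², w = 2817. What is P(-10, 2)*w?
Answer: 180288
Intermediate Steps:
P(-10, 2)*w = (2 - 10)²*2817 = (-8)²*2817 = 64*2817 = 180288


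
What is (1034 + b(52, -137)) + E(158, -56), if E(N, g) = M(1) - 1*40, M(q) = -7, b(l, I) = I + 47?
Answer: 897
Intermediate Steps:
b(l, I) = 47 + I
E(N, g) = -47 (E(N, g) = -7 - 1*40 = -7 - 40 = -47)
(1034 + b(52, -137)) + E(158, -56) = (1034 + (47 - 137)) - 47 = (1034 - 90) - 47 = 944 - 47 = 897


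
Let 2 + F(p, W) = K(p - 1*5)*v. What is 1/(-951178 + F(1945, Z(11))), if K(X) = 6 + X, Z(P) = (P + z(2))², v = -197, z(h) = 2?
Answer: -1/1334542 ≈ -7.4932e-7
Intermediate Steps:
Z(P) = (2 + P)² (Z(P) = (P + 2)² = (2 + P)²)
F(p, W) = -199 - 197*p (F(p, W) = -2 + (6 + (p - 1*5))*(-197) = -2 + (6 + (p - 5))*(-197) = -2 + (6 + (-5 + p))*(-197) = -2 + (1 + p)*(-197) = -2 + (-197 - 197*p) = -199 - 197*p)
1/(-951178 + F(1945, Z(11))) = 1/(-951178 + (-199 - 197*1945)) = 1/(-951178 + (-199 - 383165)) = 1/(-951178 - 383364) = 1/(-1334542) = -1/1334542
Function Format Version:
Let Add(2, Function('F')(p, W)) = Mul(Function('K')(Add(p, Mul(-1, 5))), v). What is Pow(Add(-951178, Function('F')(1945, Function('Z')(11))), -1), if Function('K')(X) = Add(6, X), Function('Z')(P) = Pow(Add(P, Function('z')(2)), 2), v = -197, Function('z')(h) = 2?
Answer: Rational(-1, 1334542) ≈ -7.4932e-7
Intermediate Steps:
Function('Z')(P) = Pow(Add(2, P), 2) (Function('Z')(P) = Pow(Add(P, 2), 2) = Pow(Add(2, P), 2))
Function('F')(p, W) = Add(-199, Mul(-197, p)) (Function('F')(p, W) = Add(-2, Mul(Add(6, Add(p, Mul(-1, 5))), -197)) = Add(-2, Mul(Add(6, Add(p, -5)), -197)) = Add(-2, Mul(Add(6, Add(-5, p)), -197)) = Add(-2, Mul(Add(1, p), -197)) = Add(-2, Add(-197, Mul(-197, p))) = Add(-199, Mul(-197, p)))
Pow(Add(-951178, Function('F')(1945, Function('Z')(11))), -1) = Pow(Add(-951178, Add(-199, Mul(-197, 1945))), -1) = Pow(Add(-951178, Add(-199, -383165)), -1) = Pow(Add(-951178, -383364), -1) = Pow(-1334542, -1) = Rational(-1, 1334542)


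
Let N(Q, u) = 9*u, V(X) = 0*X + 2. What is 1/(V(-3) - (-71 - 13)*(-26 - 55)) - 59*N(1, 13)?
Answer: -46954207/6802 ≈ -6903.0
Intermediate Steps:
V(X) = 2 (V(X) = 0 + 2 = 2)
1/(V(-3) - (-71 - 13)*(-26 - 55)) - 59*N(1, 13) = 1/(2 - (-71 - 13)*(-26 - 55)) - 531*13 = 1/(2 - (-84)*(-81)) - 59*117 = 1/(2 - 1*6804) - 6903 = 1/(2 - 6804) - 6903 = 1/(-6802) - 6903 = -1/6802 - 6903 = -46954207/6802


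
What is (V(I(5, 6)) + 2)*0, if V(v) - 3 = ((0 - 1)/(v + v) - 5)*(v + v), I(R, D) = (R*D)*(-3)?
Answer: 0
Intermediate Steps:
I(R, D) = -3*D*R (I(R, D) = (D*R)*(-3) = -3*D*R)
V(v) = 3 + 2*v*(-5 - 1/(2*v)) (V(v) = 3 + ((0 - 1)/(v + v) - 5)*(v + v) = 3 + (-1/(2*v) - 5)*(2*v) = 3 + (-5 - 1/(2*v))*(2*v) = 3 + 2*v*(-5 - 1/(2*v)))
(V(I(5, 6)) + 2)*0 = ((2 - (-30)*6*5) + 2)*0 = ((2 - 10*(-90)) + 2)*0 = ((2 + 900) + 2)*0 = (902 + 2)*0 = 904*0 = 0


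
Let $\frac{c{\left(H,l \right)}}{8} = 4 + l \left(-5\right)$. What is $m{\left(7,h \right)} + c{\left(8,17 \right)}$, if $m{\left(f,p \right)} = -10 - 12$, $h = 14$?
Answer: $-670$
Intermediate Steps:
$m{\left(f,p \right)} = -22$ ($m{\left(f,p \right)} = -10 - 12 = -22$)
$c{\left(H,l \right)} = 32 - 40 l$ ($c{\left(H,l \right)} = 8 \left(4 + l \left(-5\right)\right) = 8 \left(4 - 5 l\right) = 32 - 40 l$)
$m{\left(7,h \right)} + c{\left(8,17 \right)} = -22 + \left(32 - 680\right) = -22 - 648 = -670$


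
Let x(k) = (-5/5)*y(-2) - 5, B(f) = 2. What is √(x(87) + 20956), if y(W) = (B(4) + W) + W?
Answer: √20953 ≈ 144.75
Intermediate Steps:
y(W) = 2 + 2*W (y(W) = (2 + W) + W = 2 + 2*W)
x(k) = -3 (x(k) = (-5/5)*(2 + 2*(-2)) - 5 = (-5*⅕)*(2 - 4) - 5 = -1*(-2) - 5 = 2 - 5 = -3)
√(x(87) + 20956) = √(-3 + 20956) = √20953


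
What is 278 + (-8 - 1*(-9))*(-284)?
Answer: -6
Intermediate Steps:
278 + (-8 - 1*(-9))*(-284) = 278 + (-8 + 9)*(-284) = 278 + 1*(-284) = 278 - 284 = -6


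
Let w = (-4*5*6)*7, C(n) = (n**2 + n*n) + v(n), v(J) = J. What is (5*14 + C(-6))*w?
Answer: -114240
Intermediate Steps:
C(n) = n + 2*n**2 (C(n) = (n**2 + n*n) + n = (n**2 + n**2) + n = 2*n**2 + n = n + 2*n**2)
w = -840 (w = -20*6*7 = -120*7 = -840)
(5*14 + C(-6))*w = (5*14 - 6*(1 + 2*(-6)))*(-840) = (70 - 6*(1 - 12))*(-840) = (70 - 6*(-11))*(-840) = (70 + 66)*(-840) = 136*(-840) = -114240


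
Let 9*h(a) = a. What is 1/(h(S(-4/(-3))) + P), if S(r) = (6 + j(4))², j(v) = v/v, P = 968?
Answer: 9/8761 ≈ 0.0010273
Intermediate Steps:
j(v) = 1
S(r) = 49 (S(r) = (6 + 1)² = 7² = 49)
h(a) = a/9
1/(h(S(-4/(-3))) + P) = 1/((⅑)*49 + 968) = 1/(49/9 + 968) = 1/(8761/9) = 9/8761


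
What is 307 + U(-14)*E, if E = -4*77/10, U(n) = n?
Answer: 3691/5 ≈ 738.20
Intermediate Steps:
E = -154/5 (E = -308*⅒ = -154/5 ≈ -30.800)
307 + U(-14)*E = 307 - 14*(-154/5) = 307 + 2156/5 = 3691/5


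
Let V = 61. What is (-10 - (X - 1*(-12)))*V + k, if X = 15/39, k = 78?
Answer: -16737/13 ≈ -1287.5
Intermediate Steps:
X = 5/13 (X = 15*(1/39) = 5/13 ≈ 0.38462)
(-10 - (X - 1*(-12)))*V + k = (-10 - (5/13 - 1*(-12)))*61 + 78 = (-10 - (5/13 + 12))*61 + 78 = (-10 - 1*161/13)*61 + 78 = (-10 - 161/13)*61 + 78 = -291/13*61 + 78 = -17751/13 + 78 = -16737/13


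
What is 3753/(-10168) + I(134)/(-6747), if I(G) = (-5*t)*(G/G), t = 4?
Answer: -25118131/68603496 ≈ -0.36613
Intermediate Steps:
I(G) = -20 (I(G) = (-5*4)*(G/G) = -20*1 = -20)
3753/(-10168) + I(134)/(-6747) = 3753/(-10168) - 20/(-6747) = 3753*(-1/10168) - 20*(-1/6747) = -3753/10168 + 20/6747 = -25118131/68603496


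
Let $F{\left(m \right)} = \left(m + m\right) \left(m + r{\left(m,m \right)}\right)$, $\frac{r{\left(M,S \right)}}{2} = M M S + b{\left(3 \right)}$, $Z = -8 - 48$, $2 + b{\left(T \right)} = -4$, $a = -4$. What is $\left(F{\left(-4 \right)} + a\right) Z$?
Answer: $-64288$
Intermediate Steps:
$b{\left(T \right)} = -6$ ($b{\left(T \right)} = -2 - 4 = -6$)
$Z = -56$
$r{\left(M,S \right)} = -12 + 2 S M^{2}$ ($r{\left(M,S \right)} = 2 \left(M M S - 6\right) = 2 \left(M^{2} S - 6\right) = 2 \left(S M^{2} - 6\right) = 2 \left(-6 + S M^{2}\right) = -12 + 2 S M^{2}$)
$F{\left(m \right)} = 2 m \left(-12 + m + 2 m^{3}\right)$ ($F{\left(m \right)} = \left(m + m\right) \left(m + \left(-12 + 2 m m^{2}\right)\right) = 2 m \left(m + \left(-12 + 2 m^{3}\right)\right) = 2 m \left(-12 + m + 2 m^{3}\right)$)
$\left(F{\left(-4 \right)} + a\right) Z = \left(2 \left(-4\right) \left(-12 - 4 + 2 \left(-4\right)^{3}\right) - 4\right) \left(-56\right) = \left(2 \left(-4\right) \left(-12 - 4 + 2 \left(-64\right)\right) - 4\right) \left(-56\right) = \left(2 \left(-4\right) \left(-12 - 4 - 128\right) - 4\right) \left(-56\right) = \left(2 \left(-4\right) \left(-144\right) - 4\right) \left(-56\right) = \left(1152 - 4\right) \left(-56\right) = 1148 \left(-56\right) = -64288$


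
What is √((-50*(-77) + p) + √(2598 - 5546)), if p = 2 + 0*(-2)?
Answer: √(3852 + 2*I*√737) ≈ 62.066 + 0.4374*I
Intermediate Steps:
p = 2 (p = 2 + 0 = 2)
√((-50*(-77) + p) + √(2598 - 5546)) = √((-50*(-77) + 2) + √(2598 - 5546)) = √((3850 + 2) + √(-2948)) = √(3852 + 2*I*√737)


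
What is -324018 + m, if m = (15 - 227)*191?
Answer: -364510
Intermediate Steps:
m = -40492 (m = -212*191 = -40492)
-324018 + m = -324018 - 40492 = -364510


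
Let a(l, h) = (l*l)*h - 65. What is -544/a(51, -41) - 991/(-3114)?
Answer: 53719831/166141242 ≈ 0.32334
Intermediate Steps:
a(l, h) = -65 + h*l² (a(l, h) = l²*h - 65 = h*l² - 65 = -65 + h*l²)
-544/a(51, -41) - 991/(-3114) = -544/(-65 - 41*51²) - 991/(-3114) = -544/(-65 - 41*2601) - 991*(-1/3114) = -544/(-65 - 106641) + 991/3114 = -544/(-106706) + 991/3114 = -544*(-1/106706) + 991/3114 = 272/53353 + 991/3114 = 53719831/166141242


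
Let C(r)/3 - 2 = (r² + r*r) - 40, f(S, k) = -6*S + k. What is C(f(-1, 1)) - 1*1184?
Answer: -1004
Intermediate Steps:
f(S, k) = k - 6*S
C(r) = -114 + 6*r² (C(r) = 6 + 3*((r² + r*r) - 40) = 6 + 3*((r² + r²) - 40) = 6 + 3*(2*r² - 40) = 6 + 3*(-40 + 2*r²) = 6 + (-120 + 6*r²) = -114 + 6*r²)
C(f(-1, 1)) - 1*1184 = (-114 + 6*(1 - 6*(-1))²) - 1*1184 = (-114 + 6*(1 + 6)²) - 1184 = (-114 + 6*7²) - 1184 = (-114 + 6*49) - 1184 = (-114 + 294) - 1184 = 180 - 1184 = -1004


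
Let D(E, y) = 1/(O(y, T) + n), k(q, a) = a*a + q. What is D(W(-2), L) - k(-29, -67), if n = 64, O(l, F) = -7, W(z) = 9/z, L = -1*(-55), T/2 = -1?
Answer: -254219/57 ≈ -4460.0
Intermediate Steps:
T = -2 (T = 2*(-1) = -2)
L = 55
k(q, a) = q + a² (k(q, a) = a² + q = q + a²)
D(E, y) = 1/57 (D(E, y) = 1/(-7 + 64) = 1/57)
D(W(-2), L) - k(-29, -67) = 1/57 - (-29 + (-67)²) = 1/57 - (-29 + 4489) = 1/57 - 1*4460 = 1/57 - 4460 = -254219/57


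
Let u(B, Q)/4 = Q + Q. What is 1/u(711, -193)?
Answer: -1/1544 ≈ -0.00064767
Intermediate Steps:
u(B, Q) = 8*Q (u(B, Q) = 4*(Q + Q) = 4*(2*Q) = 8*Q)
1/u(711, -193) = 1/(8*(-193)) = 1/(-1544) = -1/1544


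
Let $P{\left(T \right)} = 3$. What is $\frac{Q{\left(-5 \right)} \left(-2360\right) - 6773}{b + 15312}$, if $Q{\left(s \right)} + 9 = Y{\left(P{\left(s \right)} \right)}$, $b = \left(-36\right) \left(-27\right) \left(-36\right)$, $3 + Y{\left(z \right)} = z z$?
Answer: $- \frac{307}{19680} \approx -0.0156$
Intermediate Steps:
$Y{\left(z \right)} = -3 + z^{2}$ ($Y{\left(z \right)} = -3 + z z = -3 + z^{2}$)
$b = -34992$ ($b = 972 \left(-36\right) = -34992$)
$Q{\left(s \right)} = -3$ ($Q{\left(s \right)} = -9 - \left(3 - 3^{2}\right) = -9 + \left(-3 + 9\right) = -9 + 6 = -3$)
$\frac{Q{\left(-5 \right)} \left(-2360\right) - 6773}{b + 15312} = \frac{\left(-3\right) \left(-2360\right) - 6773}{-34992 + 15312} = \frac{7080 - 6773}{-19680} = 307 \left(- \frac{1}{19680}\right) = - \frac{307}{19680}$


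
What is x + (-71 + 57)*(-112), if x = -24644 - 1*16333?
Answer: -39409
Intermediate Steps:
x = -40977 (x = -24644 - 16333 = -40977)
x + (-71 + 57)*(-112) = -40977 + (-71 + 57)*(-112) = -40977 - 14*(-112) = -40977 + 1568 = -39409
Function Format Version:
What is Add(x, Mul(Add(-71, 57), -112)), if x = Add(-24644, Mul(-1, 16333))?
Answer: -39409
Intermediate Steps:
x = -40977 (x = Add(-24644, -16333) = -40977)
Add(x, Mul(Add(-71, 57), -112)) = Add(-40977, Mul(Add(-71, 57), -112)) = Add(-40977, Mul(-14, -112)) = Add(-40977, 1568) = -39409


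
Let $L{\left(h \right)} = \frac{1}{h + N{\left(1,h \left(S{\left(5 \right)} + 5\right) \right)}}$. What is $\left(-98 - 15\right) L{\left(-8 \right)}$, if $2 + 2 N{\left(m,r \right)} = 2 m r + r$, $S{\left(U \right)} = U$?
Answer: $\frac{113}{129} \approx 0.87597$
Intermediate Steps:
$N{\left(m,r \right)} = -1 + \frac{r}{2} + m r$ ($N{\left(m,r \right)} = -1 + \frac{2 m r + r}{2} = -1 + \frac{r + 2 m r}{2} = -1 + \left(\frac{r}{2} + m r\right) = -1 + \frac{r}{2} + m r$)
$L{\left(h \right)} = \frac{1}{-1 + 16 h}$ ($L{\left(h \right)} = \frac{1}{h + \left(-1 + \frac{h \left(5 + 5\right)}{2} + 1 h \left(5 + 5\right)\right)} = \frac{1}{h + \left(-1 + \frac{h 10}{2} + 1 h 10\right)} = \frac{1}{h + \left(-1 + \frac{10 h}{2} + 1 \cdot 10 h\right)} = \frac{1}{h + \left(-1 + 5 h + 10 h\right)} = \frac{1}{h + \left(-1 + 15 h\right)} = \frac{1}{-1 + 16 h}$)
$\left(-98 - 15\right) L{\left(-8 \right)} = \frac{-98 - 15}{-1 + 16 \left(-8\right)} = \frac{-98 - 15}{-1 - 128} = - \frac{113}{-129} = \left(-113\right) \left(- \frac{1}{129}\right) = \frac{113}{129}$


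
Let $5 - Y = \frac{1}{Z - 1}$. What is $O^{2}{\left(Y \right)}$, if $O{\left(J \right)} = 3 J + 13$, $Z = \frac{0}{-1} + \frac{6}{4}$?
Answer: $484$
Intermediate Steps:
$Z = \frac{3}{2}$ ($Z = 0 \left(-1\right) + 6 \cdot \frac{1}{4} = 0 + \frac{3}{2} = \frac{3}{2} \approx 1.5$)
$Y = 3$ ($Y = 5 - \frac{1}{\frac{3}{2} - 1} = 5 - \frac{1}{\frac{1}{2}} = 5 - 2 = 3$)
$O{\left(J \right)} = 13 + 3 J$
$O^{2}{\left(Y \right)} = \left(13 + 3 \cdot 3\right)^{2} = \left(13 + 9\right)^{2} = 22^{2} = 484$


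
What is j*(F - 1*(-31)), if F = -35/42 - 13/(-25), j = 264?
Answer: 202532/25 ≈ 8101.3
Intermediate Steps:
F = -47/150 (F = -35*1/42 - 13*(-1/25) = -⅚ + 13/25 = -47/150 ≈ -0.31333)
j*(F - 1*(-31)) = 264*(-47/150 - 1*(-31)) = 264*(-47/150 + 31) = 264*(4603/150) = 202532/25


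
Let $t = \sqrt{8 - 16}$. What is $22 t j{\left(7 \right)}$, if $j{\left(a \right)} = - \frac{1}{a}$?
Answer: $- \frac{44 i \sqrt{2}}{7} \approx - 8.8893 i$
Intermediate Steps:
$t = 2 i \sqrt{2}$ ($t = \sqrt{-8} = 2 i \sqrt{2} \approx 2.8284 i$)
$22 t j{\left(7 \right)} = 22 \cdot 2 i \sqrt{2} \left(- \frac{1}{7}\right) = 22 \left(- \frac{2 i \sqrt{2}}{7}\right) = - \frac{44 i \sqrt{2}}{7}$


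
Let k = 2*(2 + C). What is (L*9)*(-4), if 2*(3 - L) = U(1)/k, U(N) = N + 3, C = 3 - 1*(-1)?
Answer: -102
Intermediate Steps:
C = 4 (C = 3 + 1 = 4)
U(N) = 3 + N
k = 12 (k = 2*(2 + 4) = 2*6 = 12)
L = 17/6 (L = 3 - (3 + 1)/(2*12) = 3 - 2/12 = 3 - ½*⅓ = 3 - ⅙ = 17/6 ≈ 2.8333)
(L*9)*(-4) = ((17/6)*9)*(-4) = (51/2)*(-4) = -102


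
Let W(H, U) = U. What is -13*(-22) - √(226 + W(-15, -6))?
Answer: 286 - 2*√55 ≈ 271.17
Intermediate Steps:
-13*(-22) - √(226 + W(-15, -6)) = -13*(-22) - √(226 - 6) = 286 - √220 = 286 - 2*√55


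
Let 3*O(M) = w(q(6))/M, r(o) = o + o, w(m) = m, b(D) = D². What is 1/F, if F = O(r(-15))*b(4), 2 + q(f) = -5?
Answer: 45/56 ≈ 0.80357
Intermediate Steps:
q(f) = -7 (q(f) = -2 - 5 = -7)
r(o) = 2*o
O(M) = -7/(3*M) (O(M) = (-7/M)/3 = -7/(3*M))
F = 56/45 (F = -7/(3*(2*(-15)))*4² = -7/3/(-30)*16 = -7/3*(-1/30)*16 = (7/90)*16 = 56/45 ≈ 1.2444)
1/F = 1/(56/45) = 45/56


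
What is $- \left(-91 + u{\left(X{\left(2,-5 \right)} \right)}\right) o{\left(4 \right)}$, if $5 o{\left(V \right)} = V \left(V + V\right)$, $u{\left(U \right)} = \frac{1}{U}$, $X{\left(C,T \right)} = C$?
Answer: $\frac{2896}{5} \approx 579.2$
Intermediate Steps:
$o{\left(V \right)} = \frac{2 V^{2}}{5}$ ($o{\left(V \right)} = \frac{V \left(V + V\right)}{5} = \frac{V 2 V}{5} = \frac{2 V^{2}}{5}$)
$- \left(-91 + u{\left(X{\left(2,-5 \right)} \right)}\right) o{\left(4 \right)} = - \left(-91 + \frac{1}{2}\right) \frac{2 \cdot 4^{2}}{5} = - \left(-91 + \frac{1}{2}\right) \frac{2}{5} \cdot 16 = - \frac{\left(-181\right) 32}{2 \cdot 5} = \left(-1\right) \left(- \frac{2896}{5}\right) = \frac{2896}{5}$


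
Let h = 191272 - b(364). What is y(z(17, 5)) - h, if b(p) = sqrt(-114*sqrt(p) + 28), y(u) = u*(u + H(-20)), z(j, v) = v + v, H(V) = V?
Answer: -191372 + 2*sqrt(7 - 57*sqrt(91)) ≈ -1.9137e+5 + 46.336*I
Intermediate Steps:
z(j, v) = 2*v
y(u) = u*(-20 + u) (y(u) = u*(u - 20) = u*(-20 + u))
b(p) = sqrt(28 - 114*sqrt(p))
h = 191272 - sqrt(28 - 228*sqrt(91)) ≈ 1.9127e+5 - 46.336*I
y(z(17, 5)) - h = (2*5)*(-20 + 2*5) - (191272 - 2*sqrt(7 - 57*sqrt(91))) = 10*(-20 + 10) + (-191272 + 2*sqrt(7 - 57*sqrt(91))) = 10*(-10) + (-191272 + 2*sqrt(7 - 57*sqrt(91))) = -100 + (-191272 + 2*sqrt(7 - 57*sqrt(91))) = -191372 + 2*sqrt(7 - 57*sqrt(91))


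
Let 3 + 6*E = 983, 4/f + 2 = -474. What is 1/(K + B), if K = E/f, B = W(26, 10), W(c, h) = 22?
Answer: -3/58244 ≈ -5.1507e-5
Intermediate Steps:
f = -1/119 (f = 4/(-2 - 474) = 4/(-476) = 4*(-1/476) = -1/119 ≈ -0.0084034)
E = 490/3 (E = -1/2 + (1/6)*983 = -1/2 + 983/6 = 490/3 ≈ 163.33)
B = 22
K = -58310/3 (K = 490/(3*(-1/119)) = (490/3)*(-119) = -58310/3 ≈ -19437.)
1/(K + B) = 1/(-58310/3 + 22) = 1/(-58244/3) = -3/58244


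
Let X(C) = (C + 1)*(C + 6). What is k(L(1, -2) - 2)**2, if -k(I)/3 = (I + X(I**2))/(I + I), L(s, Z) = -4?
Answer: 149769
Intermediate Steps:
X(C) = (1 + C)*(6 + C)
k(I) = -3*(6 + I + I**4 + 7*I**2)/(2*I) (k(I) = -3*(I + (6 + (I**2)**2 + 7*I**2))/(I + I) = -3*(I + (6 + I**4 + 7*I**2))/(2*I) = -3*(6 + I + I**4 + 7*I**2)*1/(2*I) = -3*(6 + I + I**4 + 7*I**2)/(2*I))
k(L(1, -2) - 2)**2 = (3*(-6 - (-4 - 2) - (-4 - 2)**4 - 7*(-4 - 2)**2)/(2*(-4 - 2)))**2 = ((3/2)*(-6 - 1*(-6) - 1*(-6)**4 - 7*(-6)**2)/(-6))**2 = ((3/2)*(-1/6)*(-6 + 6 - 1*1296 - 7*36))**2 = ((3/2)*(-1/6)*(-6 + 6 - 1296 - 252))**2 = ((3/2)*(-1/6)*(-1548))**2 = 387**2 = 149769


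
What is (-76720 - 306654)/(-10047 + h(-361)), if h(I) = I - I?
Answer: 383374/10047 ≈ 38.158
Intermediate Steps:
h(I) = 0
(-76720 - 306654)/(-10047 + h(-361)) = (-76720 - 306654)/(-10047 + 0) = -383374/(-10047) = -383374*(-1/10047) = 383374/10047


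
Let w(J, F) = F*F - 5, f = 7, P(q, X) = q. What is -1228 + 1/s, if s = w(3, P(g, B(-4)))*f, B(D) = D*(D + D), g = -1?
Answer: -34385/28 ≈ -1228.0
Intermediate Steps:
B(D) = 2*D**2 (B(D) = D*(2*D) = 2*D**2)
w(J, F) = -5 + F**2 (w(J, F) = F**2 - 5 = -5 + F**2)
s = -28 (s = (-5 + (-1)**2)*7 = (-5 + 1)*7 = -4*7 = -28)
-1228 + 1/s = -1228 + 1/(-28) = -1228 - 1/28 = -34385/28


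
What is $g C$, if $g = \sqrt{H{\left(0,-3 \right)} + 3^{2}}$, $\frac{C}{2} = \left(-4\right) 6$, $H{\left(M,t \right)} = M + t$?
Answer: $- 48 \sqrt{6} \approx -117.58$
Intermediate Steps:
$C = -48$ ($C = 2 \left(\left(-4\right) 6\right) = 2 \left(-24\right) = -48$)
$g = \sqrt{6}$ ($g = \sqrt{\left(0 - 3\right) + 3^{2}} = \sqrt{-3 + 9} = \sqrt{6} \approx 2.4495$)
$g C = \sqrt{6} \left(-48\right) = - 48 \sqrt{6}$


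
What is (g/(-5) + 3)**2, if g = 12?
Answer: 9/25 ≈ 0.36000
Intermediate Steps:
(g/(-5) + 3)**2 = (12/(-5) + 3)**2 = (12*(-1/5) + 3)**2 = (-12/5 + 3)**2 = (3/5)**2 = 9/25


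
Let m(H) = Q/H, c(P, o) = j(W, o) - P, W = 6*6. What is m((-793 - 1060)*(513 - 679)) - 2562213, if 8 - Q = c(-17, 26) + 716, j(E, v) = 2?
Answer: -788131595101/307598 ≈ -2.5622e+6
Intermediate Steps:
W = 36
c(P, o) = 2 - P
Q = -727 (Q = 8 - ((2 - 1*(-17)) + 716) = 8 - ((2 + 17) + 716) = 8 - (19 + 716) = 8 - 1*735 = 8 - 735 = -727)
m(H) = -727/H
m((-793 - 1060)*(513 - 679)) - 2562213 = -727*1/((-793 - 1060)*(513 - 679)) - 2562213 = -727/((-1853*(-166))) - 2562213 = -727/307598 - 2562213 = -788131595101/307598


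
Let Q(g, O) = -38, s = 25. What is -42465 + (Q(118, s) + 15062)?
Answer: -27441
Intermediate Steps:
-42465 + (Q(118, s) + 15062) = -42465 + (-38 + 15062) = -42465 + 15024 = -27441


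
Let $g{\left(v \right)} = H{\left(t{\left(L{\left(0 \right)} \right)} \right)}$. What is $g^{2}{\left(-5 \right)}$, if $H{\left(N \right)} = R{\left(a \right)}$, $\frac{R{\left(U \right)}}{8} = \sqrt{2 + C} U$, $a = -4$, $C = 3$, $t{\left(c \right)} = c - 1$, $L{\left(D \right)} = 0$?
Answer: $5120$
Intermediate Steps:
$t{\left(c \right)} = -1 + c$
$R{\left(U \right)} = 8 U \sqrt{5}$ ($R{\left(U \right)} = 8 \sqrt{2 + 3} U = 8 \sqrt{5} U = 8 U \sqrt{5}$)
$H{\left(N \right)} = - 32 \sqrt{5}$ ($H{\left(N \right)} = 8 \left(-4\right) \sqrt{5} = - 32 \sqrt{5}$)
$g{\left(v \right)} = - 32 \sqrt{5}$
$g^{2}{\left(-5 \right)} = \left(- 32 \sqrt{5}\right)^{2} = 5120$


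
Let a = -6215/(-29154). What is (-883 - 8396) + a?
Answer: -2393927/258 ≈ -9278.8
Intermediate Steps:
a = 55/258 (a = -6215*(-1/29154) = 55/258 ≈ 0.21318)
(-883 - 8396) + a = (-883 - 8396) + 55/258 = -9279 + 55/258 = -2393927/258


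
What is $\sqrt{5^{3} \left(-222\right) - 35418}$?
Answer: $8 i \sqrt{987} \approx 251.33 i$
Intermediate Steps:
$\sqrt{5^{3} \left(-222\right) - 35418} = \sqrt{125 \left(-222\right) - 35418} = \sqrt{-27750 - 35418} = \sqrt{-63168} = 8 i \sqrt{987}$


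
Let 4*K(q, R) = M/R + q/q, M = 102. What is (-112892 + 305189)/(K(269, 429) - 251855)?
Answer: -109993884/144060883 ≈ -0.76352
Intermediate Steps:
K(q, R) = 1/4 + 51/(2*R) (K(q, R) = (102/R + q/q)/4 = (102/R + 1)/4 = (1 + 102/R)/4 = 1/4 + 51/(2*R))
(-112892 + 305189)/(K(269, 429) - 251855) = (-112892 + 305189)/((1/4)*(102 + 429)/429 - 251855) = 192297/((1/4)*(1/429)*531 - 251855) = 192297/(177/572 - 251855) = 192297/(-144060883/572) = 192297*(-572/144060883) = -109993884/144060883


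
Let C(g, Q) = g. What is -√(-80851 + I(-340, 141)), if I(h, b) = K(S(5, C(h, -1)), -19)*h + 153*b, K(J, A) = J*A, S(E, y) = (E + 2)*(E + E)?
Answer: -3*√43658 ≈ -626.83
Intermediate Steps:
S(E, y) = 2*E*(2 + E) (S(E, y) = (2 + E)*(2*E) = 2*E*(2 + E))
K(J, A) = A*J
I(h, b) = -1330*h + 153*b (I(h, b) = (-38*5*(2 + 5))*h + 153*b = (-38*5*7)*h + 153*b = (-19*70)*h + 153*b = -1330*h + 153*b)
-√(-80851 + I(-340, 141)) = -√(-80851 + (-1330*(-340) + 153*141)) = -√(-80851 + (452200 + 21573)) = -√(-80851 + 473773) = -√392922 = -3*√43658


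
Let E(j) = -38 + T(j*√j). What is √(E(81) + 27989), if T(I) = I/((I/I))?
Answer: 2*√7170 ≈ 169.35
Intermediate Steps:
T(I) = I (T(I) = I/1 = I*1 = I)
E(j) = -38 + j^(3/2) (E(j) = -38 + j*√j = -38 + j^(3/2))
√(E(81) + 27989) = √((-38 + 81^(3/2)) + 27989) = √((-38 + 729) + 27989) = √(691 + 27989) = √28680 = 2*√7170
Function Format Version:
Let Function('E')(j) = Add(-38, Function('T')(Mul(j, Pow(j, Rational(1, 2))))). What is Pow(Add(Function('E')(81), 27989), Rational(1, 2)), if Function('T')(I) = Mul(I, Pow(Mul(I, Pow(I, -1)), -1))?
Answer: Mul(2, Pow(7170, Rational(1, 2))) ≈ 169.35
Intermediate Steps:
Function('T')(I) = I (Function('T')(I) = Mul(I, Pow(1, -1)) = Mul(I, 1) = I)
Function('E')(j) = Add(-38, Pow(j, Rational(3, 2))) (Function('E')(j) = Add(-38, Mul(j, Pow(j, Rational(1, 2)))) = Add(-38, Pow(j, Rational(3, 2))))
Pow(Add(Function('E')(81), 27989), Rational(1, 2)) = Pow(Add(Add(-38, Pow(81, Rational(3, 2))), 27989), Rational(1, 2)) = Pow(Add(Add(-38, 729), 27989), Rational(1, 2)) = Pow(Add(691, 27989), Rational(1, 2)) = Pow(28680, Rational(1, 2)) = Mul(2, Pow(7170, Rational(1, 2)))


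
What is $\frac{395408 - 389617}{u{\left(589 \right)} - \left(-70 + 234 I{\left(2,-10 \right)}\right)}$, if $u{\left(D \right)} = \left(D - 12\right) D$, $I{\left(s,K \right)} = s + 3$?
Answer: $\frac{5791}{338753} \approx 0.017095$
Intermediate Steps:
$I{\left(s,K \right)} = 3 + s$
$u{\left(D \right)} = D \left(-12 + D\right)$ ($u{\left(D \right)} = \left(-12 + D\right) D = D \left(-12 + D\right)$)
$\frac{395408 - 389617}{u{\left(589 \right)} - \left(-70 + 234 I{\left(2,-10 \right)}\right)} = \frac{395408 - 389617}{589 \left(-12 + 589\right) + \left(70 - 234 \left(3 + 2\right)\right)} = \frac{5791}{589 \cdot 577 + \left(70 - 1170\right)} = \frac{5791}{339853 + \left(70 - 1170\right)} = \frac{5791}{339853 - 1100} = \frac{5791}{338753}$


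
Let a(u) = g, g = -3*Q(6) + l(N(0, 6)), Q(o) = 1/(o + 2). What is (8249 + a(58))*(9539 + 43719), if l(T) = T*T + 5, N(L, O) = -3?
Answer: 1760203529/4 ≈ 4.4005e+8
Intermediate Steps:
l(T) = 5 + T² (l(T) = T² + 5 = 5 + T²)
Q(o) = 1/(2 + o)
g = 109/8 (g = -3/(2 + 6) + (5 + (-3)²) = -3/8 + (5 + 9) = -3*⅛ + 14 = -3/8 + 14 = 109/8 ≈ 13.625)
a(u) = 109/8
(8249 + a(58))*(9539 + 43719) = (8249 + 109/8)*(9539 + 43719) = (66101/8)*53258 = 1760203529/4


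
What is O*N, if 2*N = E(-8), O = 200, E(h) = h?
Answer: -800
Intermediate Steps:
N = -4 (N = (½)*(-8) = -4)
O*N = 200*(-4) = -800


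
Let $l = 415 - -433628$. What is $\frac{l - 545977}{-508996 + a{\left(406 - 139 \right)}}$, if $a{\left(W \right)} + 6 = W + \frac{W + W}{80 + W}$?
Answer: $\frac{38841098}{176530511} \approx 0.22002$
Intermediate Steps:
$l = 434043$ ($l = 415 + 433628 = 434043$)
$a{\left(W \right)} = -6 + W + \frac{2 W}{80 + W}$ ($a{\left(W \right)} = -6 + \left(W + \frac{W + W}{80 + W}\right) = -6 + \left(W + \frac{2 W}{80 + W}\right) = -6 + W + \frac{2 W}{80 + W}$)
$\frac{l - 545977}{-508996 + a{\left(406 - 139 \right)}} = \frac{434043 - 545977}{-508996 + \frac{-480 + \left(406 - 139\right)^{2} + 76 \left(406 - 139\right)}{80 + \left(406 - 139\right)}} = - \frac{111934}{-508996 + \frac{-480 + 267^{2} + 76 \cdot 267}{80 + 267}} = - \frac{111934}{-508996 + \frac{-480 + 71289 + 20292}{347}} = - \frac{111934}{-508996 + \frac{1}{347} \cdot 91101} = - \frac{111934}{-508996 + \frac{91101}{347}} = - \frac{111934}{- \frac{176530511}{347}} = \left(-111934\right) \left(- \frac{347}{176530511}\right) = \frac{38841098}{176530511}$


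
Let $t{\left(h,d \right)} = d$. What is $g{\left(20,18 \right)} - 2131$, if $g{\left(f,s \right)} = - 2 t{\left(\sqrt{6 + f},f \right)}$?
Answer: $-2171$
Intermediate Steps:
$g{\left(f,s \right)} = - 2 f$
$g{\left(20,18 \right)} - 2131 = \left(-2\right) 20 - 2131 = -40 - 2131 = -2171$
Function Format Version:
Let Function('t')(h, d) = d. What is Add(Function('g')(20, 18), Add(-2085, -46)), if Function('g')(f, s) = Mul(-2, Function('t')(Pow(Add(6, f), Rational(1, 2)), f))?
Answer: -2171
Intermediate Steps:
Function('g')(f, s) = Mul(-2, f)
Add(Function('g')(20, 18), Add(-2085, -46)) = Add(Mul(-2, 20), Add(-2085, -46)) = Add(-40, -2131) = -2171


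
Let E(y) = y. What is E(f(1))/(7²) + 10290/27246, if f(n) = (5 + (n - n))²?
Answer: 197560/222509 ≈ 0.88787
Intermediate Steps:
f(n) = 25 (f(n) = (5 + 0)² = 5² = 25)
E(f(1))/(7²) + 10290/27246 = 25/(7²) + 10290/27246 = 25/49 + 10290*(1/27246) = 25*(1/49) + 1715/4541 = 25/49 + 1715/4541 = 197560/222509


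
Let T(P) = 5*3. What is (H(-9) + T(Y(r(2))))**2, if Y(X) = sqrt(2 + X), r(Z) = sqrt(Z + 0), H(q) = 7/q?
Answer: 16384/81 ≈ 202.27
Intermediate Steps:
r(Z) = sqrt(Z)
T(P) = 15
(H(-9) + T(Y(r(2))))**2 = (7/(-9) + 15)**2 = (7*(-1/9) + 15)**2 = (-7/9 + 15)**2 = (128/9)**2 = 16384/81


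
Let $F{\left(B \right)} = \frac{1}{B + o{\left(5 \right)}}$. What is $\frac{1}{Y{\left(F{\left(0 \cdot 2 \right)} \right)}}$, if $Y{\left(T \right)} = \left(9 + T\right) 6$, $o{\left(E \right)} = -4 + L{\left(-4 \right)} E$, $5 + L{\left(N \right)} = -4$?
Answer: $\frac{49}{2640} \approx 0.018561$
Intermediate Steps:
$L{\left(N \right)} = -9$ ($L{\left(N \right)} = -5 - 4 = -9$)
$o{\left(E \right)} = -4 - 9 E$
$F{\left(B \right)} = \frac{1}{-49 + B}$ ($F{\left(B \right)} = \frac{1}{B - 49} = \frac{1}{-49 + B}$)
$Y{\left(T \right)} = 54 + 6 T$
$\frac{1}{Y{\left(F{\left(0 \cdot 2 \right)} \right)}} = \frac{1}{54 + \frac{6}{-49 + 0 \cdot 2}} = \frac{1}{54 + \frac{6}{-49 + 0}} = \frac{1}{54 + \frac{6}{-49}} = \frac{1}{54 + 6 \left(- \frac{1}{49}\right)} = \frac{1}{54 - \frac{6}{49}} = \frac{1}{\frac{2640}{49}} = \frac{49}{2640}$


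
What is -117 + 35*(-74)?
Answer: -2707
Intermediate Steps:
-117 + 35*(-74) = -117 - 2590 = -2707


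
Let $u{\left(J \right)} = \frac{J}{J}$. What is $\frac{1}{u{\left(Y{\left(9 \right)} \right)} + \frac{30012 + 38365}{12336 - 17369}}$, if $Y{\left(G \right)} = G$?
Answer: $- \frac{5033}{63344} \approx -0.079455$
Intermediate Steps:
$u{\left(J \right)} = 1$
$\frac{1}{u{\left(Y{\left(9 \right)} \right)} + \frac{30012 + 38365}{12336 - 17369}} = \frac{1}{1 + \frac{30012 + 38365}{12336 - 17369}} = \frac{1}{1 + \frac{68377}{-5033}} = \frac{1}{1 + 68377 \left(- \frac{1}{5033}\right)} = \frac{1}{1 - \frac{68377}{5033}} = \frac{1}{- \frac{63344}{5033}} = - \frac{5033}{63344}$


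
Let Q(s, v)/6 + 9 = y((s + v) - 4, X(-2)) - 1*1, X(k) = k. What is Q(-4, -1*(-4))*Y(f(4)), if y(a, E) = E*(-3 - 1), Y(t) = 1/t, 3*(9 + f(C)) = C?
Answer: 36/23 ≈ 1.5652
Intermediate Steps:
f(C) = -9 + C/3
y(a, E) = -4*E (y(a, E) = E*(-4) = -4*E)
Q(s, v) = -12 (Q(s, v) = -54 + 6*(-4*(-2) - 1*1) = -54 + 6*(8 - 1) = -54 + 6*7 = -54 + 42 = -12)
Q(-4, -1*(-4))*Y(f(4)) = -12/(-9 + (1/3)*4) = -12/(-9 + 4/3) = -12/(-23/3) = -12*(-3/23) = 36/23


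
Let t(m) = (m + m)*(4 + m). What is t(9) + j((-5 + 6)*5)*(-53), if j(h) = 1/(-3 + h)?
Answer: 415/2 ≈ 207.50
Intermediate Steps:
t(m) = 2*m*(4 + m) (t(m) = (2*m)*(4 + m) = 2*m*(4 + m))
t(9) + j((-5 + 6)*5)*(-53) = 2*9*(4 + 9) - 53/(-3 + (-5 + 6)*5) = 2*9*13 - 53/(-3 + 1*5) = 234 - 53/(-3 + 5) = 234 - 53/2 = 415/2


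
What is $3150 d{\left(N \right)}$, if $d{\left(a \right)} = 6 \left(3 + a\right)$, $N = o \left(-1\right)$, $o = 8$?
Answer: $-94500$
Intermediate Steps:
$N = -8$ ($N = 8 \left(-1\right) = -8$)
$d{\left(a \right)} = 18 + 6 a$
$3150 d{\left(N \right)} = 3150 \left(18 + 6 \left(-8\right)\right) = 3150 \left(18 - 48\right) = 3150 \left(-30\right) = -94500$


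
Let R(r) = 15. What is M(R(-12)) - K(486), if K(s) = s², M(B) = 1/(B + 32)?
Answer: -11101211/47 ≈ -2.3620e+5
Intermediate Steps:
M(B) = 1/(32 + B)
M(R(-12)) - K(486) = 1/(32 + 15) - 1*486² = 1/47 - 1*236196 = 1/47 - 236196 = -11101211/47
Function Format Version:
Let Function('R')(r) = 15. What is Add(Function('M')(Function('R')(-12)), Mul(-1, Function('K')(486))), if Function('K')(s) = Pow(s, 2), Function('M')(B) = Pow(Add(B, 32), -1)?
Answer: Rational(-11101211, 47) ≈ -2.3620e+5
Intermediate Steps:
Function('M')(B) = Pow(Add(32, B), -1)
Add(Function('M')(Function('R')(-12)), Mul(-1, Function('K')(486))) = Add(Pow(Add(32, 15), -1), Mul(-1, Pow(486, 2))) = Add(Pow(47, -1), Mul(-1, 236196)) = Add(Rational(1, 47), -236196) = Rational(-11101211, 47)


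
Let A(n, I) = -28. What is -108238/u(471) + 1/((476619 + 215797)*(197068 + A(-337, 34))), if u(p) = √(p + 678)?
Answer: 1/136433648640 - 108238*√1149/1149 ≈ -3193.2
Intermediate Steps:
u(p) = √(678 + p)
-108238/u(471) + 1/((476619 + 215797)*(197068 + A(-337, 34))) = -108238/√(678 + 471) + 1/((476619 + 215797)*(197068 - 28)) = -108238*√1149/1149 + 1/(692416*197040) = -108238*√1149/1149 + (1/692416)*(1/197040) = -108238*√1149/1149 + 1/136433648640 = 1/136433648640 - 108238*√1149/1149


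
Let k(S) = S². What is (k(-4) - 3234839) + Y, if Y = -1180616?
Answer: -4415439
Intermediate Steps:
(k(-4) - 3234839) + Y = ((-4)² - 3234839) - 1180616 = (16 - 3234839) - 1180616 = -3234823 - 1180616 = -4415439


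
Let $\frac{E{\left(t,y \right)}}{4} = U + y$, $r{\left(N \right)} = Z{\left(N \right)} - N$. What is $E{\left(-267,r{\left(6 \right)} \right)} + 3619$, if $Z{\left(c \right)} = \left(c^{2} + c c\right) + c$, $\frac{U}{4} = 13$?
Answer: $4115$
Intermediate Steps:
$U = 52$ ($U = 4 \cdot 13 = 52$)
$Z{\left(c \right)} = c + 2 c^{2}$ ($Z{\left(c \right)} = \left(c^{2} + c^{2}\right) + c = 2 c^{2} + c = c + 2 c^{2}$)
$r{\left(N \right)} = - N + N \left(1 + 2 N\right)$ ($r{\left(N \right)} = N \left(1 + 2 N\right) - N = - N + N \left(1 + 2 N\right)$)
$E{\left(t,y \right)} = 208 + 4 y$ ($E{\left(t,y \right)} = 4 \left(52 + y\right) = 208 + 4 y$)
$E{\left(-267,r{\left(6 \right)} \right)} + 3619 = \left(208 + 4 \cdot 2 \cdot 6^{2}\right) + 3619 = \left(208 + 4 \cdot 2 \cdot 36\right) + 3619 = \left(208 + 4 \cdot 72\right) + 3619 = \left(208 + 288\right) + 3619 = 496 + 3619 = 4115$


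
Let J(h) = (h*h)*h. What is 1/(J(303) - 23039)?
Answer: 1/27795088 ≈ 3.5978e-8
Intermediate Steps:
J(h) = h³ (J(h) = h²*h = h³)
1/(J(303) - 23039) = 1/(303³ - 23039) = 1/(27818127 - 23039) = 1/27795088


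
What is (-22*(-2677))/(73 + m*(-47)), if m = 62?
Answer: -58894/2841 ≈ -20.730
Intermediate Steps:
(-22*(-2677))/(73 + m*(-47)) = (-22*(-2677))/(73 + 62*(-47)) = 58894/(73 - 2914) = 58894/(-2841) = 58894*(-1/2841) = -58894/2841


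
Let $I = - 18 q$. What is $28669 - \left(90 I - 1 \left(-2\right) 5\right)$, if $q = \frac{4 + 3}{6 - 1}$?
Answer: $30927$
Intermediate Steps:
$q = \frac{7}{5} \approx 1.4$
$I = - \frac{126}{5}$ ($I = \left(-18\right) \frac{7}{5} = - \frac{126}{5} \approx -25.2$)
$28669 - \left(90 I - 1 \left(-2\right) 5\right) = 28669 + \left(1 \left(-2\right) 5 - -2268\right) = 28669 + \left(\left(-2\right) 5 + 2268\right) = 28669 + \left(-10 + 2268\right) = 28669 + 2258 = 30927$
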